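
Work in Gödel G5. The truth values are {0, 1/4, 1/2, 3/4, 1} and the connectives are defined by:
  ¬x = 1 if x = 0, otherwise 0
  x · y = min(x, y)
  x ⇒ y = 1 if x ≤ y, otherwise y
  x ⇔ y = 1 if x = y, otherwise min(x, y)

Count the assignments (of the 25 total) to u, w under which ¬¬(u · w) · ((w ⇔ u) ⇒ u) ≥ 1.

13

value 1: 13 assignments (counts)
value 3/4: 1 assignment
value 1/2: 1 assignment
value 1/4: 1 assignment
value 0: 9 assignments
So 13 of the 25 assignments meet the threshold.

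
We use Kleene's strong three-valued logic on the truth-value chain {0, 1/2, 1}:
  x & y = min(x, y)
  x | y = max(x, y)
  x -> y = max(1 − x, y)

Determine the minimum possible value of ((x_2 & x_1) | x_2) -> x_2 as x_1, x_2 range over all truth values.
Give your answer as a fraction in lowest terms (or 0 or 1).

1/2

Take x_1 = 0, x_2 = 1/2:
x_2 & x_1 = 1/2 & 0 = 0
(x_2 & x_1) | x_2 = 0 | 1/2 = 1/2
((x_2 & x_1) | x_2) -> x_2 = 1/2 -> 1/2 = 1/2
No assignment yields a value below 1/2, so this is the minimum.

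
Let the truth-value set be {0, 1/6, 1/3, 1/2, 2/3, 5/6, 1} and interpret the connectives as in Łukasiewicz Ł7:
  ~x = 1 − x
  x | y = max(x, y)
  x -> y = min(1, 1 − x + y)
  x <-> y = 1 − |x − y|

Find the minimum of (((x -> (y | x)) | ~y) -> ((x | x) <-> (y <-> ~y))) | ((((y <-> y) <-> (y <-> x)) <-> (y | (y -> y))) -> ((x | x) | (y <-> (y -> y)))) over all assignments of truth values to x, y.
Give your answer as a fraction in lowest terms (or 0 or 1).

1/2

Take x = 1/6, y = 1/3:
y | x = 1/3 | 1/6 = 1/3
x -> (y | x) = 1/6 -> 1/3 = 1
~y = ~1/3 = 2/3
(x -> (y | x)) | ~y = 1 | 2/3 = 1
x | x = 1/6 | 1/6 = 1/6
~y = ~1/3 = 2/3
y <-> ~y = 1/3 <-> 2/3 = 2/3
(x | x) <-> (y <-> ~y) = 1/6 <-> 2/3 = 1/2
((x -> (y | x)) | ~y) -> ((x | x) <-> (y <-> ~y)) = 1 -> 1/2 = 1/2
y <-> y = 1/3 <-> 1/3 = 1
y <-> x = 1/3 <-> 1/6 = 5/6
(y <-> y) <-> (y <-> x) = 1 <-> 5/6 = 5/6
y -> y = 1/3 -> 1/3 = 1
y | (y -> y) = 1/3 | 1 = 1
((y <-> y) <-> (y <-> x)) <-> (y | (y -> y)) = 5/6 <-> 1 = 5/6
x | x = 1/6 | 1/6 = 1/6
y -> y = 1/3 -> 1/3 = 1
y <-> (y -> y) = 1/3 <-> 1 = 1/3
(x | x) | (y <-> (y -> y)) = 1/6 | 1/3 = 1/3
(((y <-> y) <-> (y <-> x)) <-> (y | (y -> y))) -> ((x | x) | (y <-> (y -> y))) = 5/6 -> 1/3 = 1/2
(((x -> (y | x)) | ~y) -> ((x | x) <-> (y <-> ~y))) | ((((y <-> y) <-> (y <-> x)) <-> (y | (y -> y))) -> ((x | x) | (y <-> (y -> y)))) = 1/2 | 1/2 = 1/2
No assignment yields a value below 1/2, so this is the minimum.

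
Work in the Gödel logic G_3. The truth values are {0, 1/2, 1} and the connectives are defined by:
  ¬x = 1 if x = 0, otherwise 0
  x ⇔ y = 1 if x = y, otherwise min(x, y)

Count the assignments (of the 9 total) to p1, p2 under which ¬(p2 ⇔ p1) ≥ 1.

p1 = 0, p2 = 0 ↦ 0  <
p1 = 0, p2 = 1/2 ↦ 1  ≥
p1 = 0, p2 = 1 ↦ 1  ≥
p1 = 1/2, p2 = 0 ↦ 1  ≥
p1 = 1/2, p2 = 1/2 ↦ 0  <
p1 = 1/2, p2 = 1 ↦ 0  <
p1 = 1, p2 = 0 ↦ 1  ≥
p1 = 1, p2 = 1/2 ↦ 0  <
p1 = 1, p2 = 1 ↦ 0  <
So 4 of the 9 assignments meet the threshold.

4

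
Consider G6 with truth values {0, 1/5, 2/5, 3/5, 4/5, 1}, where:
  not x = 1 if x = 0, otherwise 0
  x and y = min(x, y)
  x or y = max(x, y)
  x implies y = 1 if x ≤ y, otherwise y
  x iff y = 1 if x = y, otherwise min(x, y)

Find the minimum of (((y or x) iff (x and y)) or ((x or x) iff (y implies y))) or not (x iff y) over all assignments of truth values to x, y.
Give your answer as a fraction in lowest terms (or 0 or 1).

Take x = 1/5, y = 2/5:
y or x = 2/5 or 1/5 = 2/5
x and y = 1/5 and 2/5 = 1/5
(y or x) iff (x and y) = 2/5 iff 1/5 = 1/5
x or x = 1/5 or 1/5 = 1/5
y implies y = 2/5 implies 2/5 = 1
(x or x) iff (y implies y) = 1/5 iff 1 = 1/5
((y or x) iff (x and y)) or ((x or x) iff (y implies y)) = 1/5 or 1/5 = 1/5
x iff y = 1/5 iff 2/5 = 1/5
not (x iff y) = not 1/5 = 0
(((y or x) iff (x and y)) or ((x or x) iff (y implies y))) or not (x iff y) = 1/5 or 0 = 1/5
No assignment yields a value below 1/5, so this is the minimum.

1/5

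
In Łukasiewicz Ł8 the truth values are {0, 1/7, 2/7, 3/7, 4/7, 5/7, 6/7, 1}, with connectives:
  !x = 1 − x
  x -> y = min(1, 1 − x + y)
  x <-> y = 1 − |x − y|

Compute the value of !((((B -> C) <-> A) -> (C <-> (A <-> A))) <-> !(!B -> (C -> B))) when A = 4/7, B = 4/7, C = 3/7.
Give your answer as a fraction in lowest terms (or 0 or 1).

5/7

B -> C = 4/7 -> 3/7 = 6/7
(B -> C) <-> A = 6/7 <-> 4/7 = 5/7
A <-> A = 4/7 <-> 4/7 = 1
C <-> (A <-> A) = 3/7 <-> 1 = 3/7
((B -> C) <-> A) -> (C <-> (A <-> A)) = 5/7 -> 3/7 = 5/7
!B = !4/7 = 3/7
C -> B = 3/7 -> 4/7 = 1
!B -> (C -> B) = 3/7 -> 1 = 1
!(!B -> (C -> B)) = !1 = 0
(((B -> C) <-> A) -> (C <-> (A <-> A))) <-> !(!B -> (C -> B)) = 5/7 <-> 0 = 2/7
!((((B -> C) <-> A) -> (C <-> (A <-> A))) <-> !(!B -> (C -> B))) = !2/7 = 5/7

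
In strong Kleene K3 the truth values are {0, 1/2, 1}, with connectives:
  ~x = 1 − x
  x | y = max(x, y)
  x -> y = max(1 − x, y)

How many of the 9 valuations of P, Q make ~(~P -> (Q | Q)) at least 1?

P = 0, Q = 0 ↦ 1  ≥
P = 0, Q = 1/2 ↦ 1/2  <
P = 0, Q = 1 ↦ 0  <
P = 1/2, Q = 0 ↦ 1/2  <
P = 1/2, Q = 1/2 ↦ 1/2  <
P = 1/2, Q = 1 ↦ 0  <
P = 1, Q = 0 ↦ 0  <
P = 1, Q = 1/2 ↦ 0  <
P = 1, Q = 1 ↦ 0  <
So 1 of the 9 assignments meets the threshold.

1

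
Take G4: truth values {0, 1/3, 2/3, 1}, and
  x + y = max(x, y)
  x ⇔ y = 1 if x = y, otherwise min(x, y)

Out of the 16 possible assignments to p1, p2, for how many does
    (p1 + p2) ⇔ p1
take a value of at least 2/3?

p1 = 0, p2 = 0 ↦ 1  ≥
p1 = 0, p2 = 1/3 ↦ 0  <
p1 = 0, p2 = 2/3 ↦ 0  <
p1 = 0, p2 = 1 ↦ 0  <
p1 = 1/3, p2 = 0 ↦ 1  ≥
p1 = 1/3, p2 = 1/3 ↦ 1  ≥
p1 = 1/3, p2 = 2/3 ↦ 1/3  <
p1 = 1/3, p2 = 1 ↦ 1/3  <
p1 = 2/3, p2 = 0 ↦ 1  ≥
p1 = 2/3, p2 = 1/3 ↦ 1  ≥
p1 = 2/3, p2 = 2/3 ↦ 1  ≥
p1 = 2/3, p2 = 1 ↦ 2/3  ≥
p1 = 1, p2 = 0 ↦ 1  ≥
p1 = 1, p2 = 1/3 ↦ 1  ≥
p1 = 1, p2 = 2/3 ↦ 1  ≥
p1 = 1, p2 = 1 ↦ 1  ≥
So 11 of the 16 assignments meet the threshold.

11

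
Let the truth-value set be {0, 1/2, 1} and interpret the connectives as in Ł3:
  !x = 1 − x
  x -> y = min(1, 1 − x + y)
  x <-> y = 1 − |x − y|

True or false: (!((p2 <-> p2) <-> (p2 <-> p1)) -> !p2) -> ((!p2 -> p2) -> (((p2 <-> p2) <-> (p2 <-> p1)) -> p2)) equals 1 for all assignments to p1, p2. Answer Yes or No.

No

Counterexample: take p1 = 1/2, p2 = 1/2.
p2 <-> p2 = 1/2 <-> 1/2 = 1
p2 <-> p1 = 1/2 <-> 1/2 = 1
(p2 <-> p2) <-> (p2 <-> p1) = 1 <-> 1 = 1
!((p2 <-> p2) <-> (p2 <-> p1)) = !1 = 0
!p2 = !1/2 = 1/2
!((p2 <-> p2) <-> (p2 <-> p1)) -> !p2 = 0 -> 1/2 = 1
!p2 = !1/2 = 1/2
!p2 -> p2 = 1/2 -> 1/2 = 1
p2 <-> p2 = 1/2 <-> 1/2 = 1
p2 <-> p1 = 1/2 <-> 1/2 = 1
(p2 <-> p2) <-> (p2 <-> p1) = 1 <-> 1 = 1
((p2 <-> p2) <-> (p2 <-> p1)) -> p2 = 1 -> 1/2 = 1/2
(!p2 -> p2) -> (((p2 <-> p2) <-> (p2 <-> p1)) -> p2) = 1 -> 1/2 = 1/2
(!((p2 <-> p2) <-> (p2 <-> p1)) -> !p2) -> ((!p2 -> p2) -> (((p2 <-> p2) <-> (p2 <-> p1)) -> p2)) = 1 -> 1/2 = 1/2
This gives 1/2 ≠ 1.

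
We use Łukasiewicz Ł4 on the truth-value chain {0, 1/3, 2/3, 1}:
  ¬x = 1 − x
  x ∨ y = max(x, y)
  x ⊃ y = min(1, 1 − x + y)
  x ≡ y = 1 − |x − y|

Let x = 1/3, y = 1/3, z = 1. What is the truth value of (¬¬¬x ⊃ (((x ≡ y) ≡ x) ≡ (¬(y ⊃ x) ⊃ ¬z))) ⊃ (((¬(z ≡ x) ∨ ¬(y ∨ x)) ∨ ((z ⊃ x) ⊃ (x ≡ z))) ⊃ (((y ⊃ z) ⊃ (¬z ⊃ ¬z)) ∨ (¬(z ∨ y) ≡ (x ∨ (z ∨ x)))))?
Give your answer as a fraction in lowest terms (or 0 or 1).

1

¬x = ¬1/3 = 2/3
¬¬x = ¬2/3 = 1/3
¬¬¬x = ¬1/3 = 2/3
x ≡ y = 1/3 ≡ 1/3 = 1
(x ≡ y) ≡ x = 1 ≡ 1/3 = 1/3
y ⊃ x = 1/3 ⊃ 1/3 = 1
¬(y ⊃ x) = ¬1 = 0
¬z = ¬1 = 0
¬(y ⊃ x) ⊃ ¬z = 0 ⊃ 0 = 1
((x ≡ y) ≡ x) ≡ (¬(y ⊃ x) ⊃ ¬z) = 1/3 ≡ 1 = 1/3
¬¬¬x ⊃ (((x ≡ y) ≡ x) ≡ (¬(y ⊃ x) ⊃ ¬z)) = 2/3 ⊃ 1/3 = 2/3
z ≡ x = 1 ≡ 1/3 = 1/3
¬(z ≡ x) = ¬1/3 = 2/3
y ∨ x = 1/3 ∨ 1/3 = 1/3
¬(y ∨ x) = ¬1/3 = 2/3
¬(z ≡ x) ∨ ¬(y ∨ x) = 2/3 ∨ 2/3 = 2/3
z ⊃ x = 1 ⊃ 1/3 = 1/3
x ≡ z = 1/3 ≡ 1 = 1/3
(z ⊃ x) ⊃ (x ≡ z) = 1/3 ⊃ 1/3 = 1
(¬(z ≡ x) ∨ ¬(y ∨ x)) ∨ ((z ⊃ x) ⊃ (x ≡ z)) = 2/3 ∨ 1 = 1
y ⊃ z = 1/3 ⊃ 1 = 1
¬z = ¬1 = 0
¬z = ¬1 = 0
¬z ⊃ ¬z = 0 ⊃ 0 = 1
(y ⊃ z) ⊃ (¬z ⊃ ¬z) = 1 ⊃ 1 = 1
z ∨ y = 1 ∨ 1/3 = 1
¬(z ∨ y) = ¬1 = 0
z ∨ x = 1 ∨ 1/3 = 1
x ∨ (z ∨ x) = 1/3 ∨ 1 = 1
¬(z ∨ y) ≡ (x ∨ (z ∨ x)) = 0 ≡ 1 = 0
((y ⊃ z) ⊃ (¬z ⊃ ¬z)) ∨ (¬(z ∨ y) ≡ (x ∨ (z ∨ x))) = 1 ∨ 0 = 1
((¬(z ≡ x) ∨ ¬(y ∨ x)) ∨ ((z ⊃ x) ⊃ (x ≡ z))) ⊃ (((y ⊃ z) ⊃ (¬z ⊃ ¬z)) ∨ (¬(z ∨ y) ≡ (x ∨ (z ∨ x)))) = 1 ⊃ 1 = 1
(¬¬¬x ⊃ (((x ≡ y) ≡ x) ≡ (¬(y ⊃ x) ⊃ ¬z))) ⊃ (((¬(z ≡ x) ∨ ¬(y ∨ x)) ∨ ((z ⊃ x) ⊃ (x ≡ z))) ⊃ (((y ⊃ z) ⊃ (¬z ⊃ ¬z)) ∨ (¬(z ∨ y) ≡ (x ∨ (z ∨ x))))) = 2/3 ⊃ 1 = 1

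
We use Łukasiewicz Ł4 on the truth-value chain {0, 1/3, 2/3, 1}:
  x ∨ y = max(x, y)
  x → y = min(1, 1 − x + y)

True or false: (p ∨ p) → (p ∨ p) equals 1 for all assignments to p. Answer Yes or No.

Yes

p = 0 ↦ 1
p = 1/3 ↦ 1
p = 2/3 ↦ 1
p = 1 ↦ 1
Every assignment gives a value ≥ 1.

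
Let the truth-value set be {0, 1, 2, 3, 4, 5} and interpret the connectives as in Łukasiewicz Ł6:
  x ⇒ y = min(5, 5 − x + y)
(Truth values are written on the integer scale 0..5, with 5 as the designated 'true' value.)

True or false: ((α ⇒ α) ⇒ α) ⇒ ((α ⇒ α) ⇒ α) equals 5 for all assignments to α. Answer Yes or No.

Yes

α = 0 ↦ 5
α = 1 ↦ 5
α = 2 ↦ 5
α = 3 ↦ 5
α = 4 ↦ 5
α = 5 ↦ 5
Every assignment gives a value ≥ 5.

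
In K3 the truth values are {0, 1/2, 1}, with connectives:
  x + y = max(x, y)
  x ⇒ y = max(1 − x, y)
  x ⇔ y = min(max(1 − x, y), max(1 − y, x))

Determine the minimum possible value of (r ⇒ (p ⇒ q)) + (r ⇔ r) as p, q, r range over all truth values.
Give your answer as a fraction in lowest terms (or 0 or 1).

1/2

Take p = 1/2, q = 0, r = 1/2:
p ⇒ q = 1/2 ⇒ 0 = 1/2
r ⇒ (p ⇒ q) = 1/2 ⇒ 1/2 = 1/2
r ⇔ r = 1/2 ⇔ 1/2 = 1/2
(r ⇒ (p ⇒ q)) + (r ⇔ r) = 1/2 + 1/2 = 1/2
No assignment yields a value below 1/2, so this is the minimum.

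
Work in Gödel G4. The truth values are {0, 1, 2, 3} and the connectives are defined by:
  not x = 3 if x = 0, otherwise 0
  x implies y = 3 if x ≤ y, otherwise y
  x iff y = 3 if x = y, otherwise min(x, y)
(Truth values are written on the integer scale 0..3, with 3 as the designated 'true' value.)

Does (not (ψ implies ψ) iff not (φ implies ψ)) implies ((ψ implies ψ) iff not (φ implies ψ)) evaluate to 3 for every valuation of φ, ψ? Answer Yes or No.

Counterexample: take φ = 0, ψ = 0.
ψ implies ψ = 0 implies 0 = 3
not (ψ implies ψ) = not 3 = 0
φ implies ψ = 0 implies 0 = 3
not (φ implies ψ) = not 3 = 0
not (ψ implies ψ) iff not (φ implies ψ) = 0 iff 0 = 3
ψ implies ψ = 0 implies 0 = 3
φ implies ψ = 0 implies 0 = 3
not (φ implies ψ) = not 3 = 0
(ψ implies ψ) iff not (φ implies ψ) = 3 iff 0 = 0
(not (ψ implies ψ) iff not (φ implies ψ)) implies ((ψ implies ψ) iff not (φ implies ψ)) = 3 implies 0 = 0
This gives 0 ≠ 3.

No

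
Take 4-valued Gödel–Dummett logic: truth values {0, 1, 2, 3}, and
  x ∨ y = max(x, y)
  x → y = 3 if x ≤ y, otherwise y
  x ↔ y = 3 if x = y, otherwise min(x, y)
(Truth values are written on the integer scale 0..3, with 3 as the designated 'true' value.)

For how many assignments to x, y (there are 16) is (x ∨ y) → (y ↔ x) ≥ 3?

x = 0, y = 0 ↦ 3  ≥
x = 0, y = 1 ↦ 0  <
x = 0, y = 2 ↦ 0  <
x = 0, y = 3 ↦ 0  <
x = 1, y = 0 ↦ 0  <
x = 1, y = 1 ↦ 3  ≥
x = 1, y = 2 ↦ 1  <
x = 1, y = 3 ↦ 1  <
x = 2, y = 0 ↦ 0  <
x = 2, y = 1 ↦ 1  <
x = 2, y = 2 ↦ 3  ≥
x = 2, y = 3 ↦ 2  <
x = 3, y = 0 ↦ 0  <
x = 3, y = 1 ↦ 1  <
x = 3, y = 2 ↦ 2  <
x = 3, y = 3 ↦ 3  ≥
So 4 of the 16 assignments meet the threshold.

4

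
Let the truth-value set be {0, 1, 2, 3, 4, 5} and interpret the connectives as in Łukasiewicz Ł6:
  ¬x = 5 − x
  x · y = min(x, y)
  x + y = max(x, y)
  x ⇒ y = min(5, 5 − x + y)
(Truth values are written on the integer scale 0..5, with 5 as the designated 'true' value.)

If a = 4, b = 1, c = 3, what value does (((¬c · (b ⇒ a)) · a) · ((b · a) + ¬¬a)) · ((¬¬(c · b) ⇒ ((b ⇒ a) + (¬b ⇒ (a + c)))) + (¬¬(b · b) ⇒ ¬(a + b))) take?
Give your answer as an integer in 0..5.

¬c = ¬3 = 2
b ⇒ a = 1 ⇒ 4 = 5
¬c · (b ⇒ a) = 2 · 5 = 2
(¬c · (b ⇒ a)) · a = 2 · 4 = 2
b · a = 1 · 4 = 1
¬a = ¬4 = 1
¬¬a = ¬1 = 4
(b · a) + ¬¬a = 1 + 4 = 4
((¬c · (b ⇒ a)) · a) · ((b · a) + ¬¬a) = 2 · 4 = 2
c · b = 3 · 1 = 1
¬(c · b) = ¬1 = 4
¬¬(c · b) = ¬4 = 1
b ⇒ a = 1 ⇒ 4 = 5
¬b = ¬1 = 4
a + c = 4 + 3 = 4
¬b ⇒ (a + c) = 4 ⇒ 4 = 5
(b ⇒ a) + (¬b ⇒ (a + c)) = 5 + 5 = 5
¬¬(c · b) ⇒ ((b ⇒ a) + (¬b ⇒ (a + c))) = 1 ⇒ 5 = 5
b · b = 1 · 1 = 1
¬(b · b) = ¬1 = 4
¬¬(b · b) = ¬4 = 1
a + b = 4 + 1 = 4
¬(a + b) = ¬4 = 1
¬¬(b · b) ⇒ ¬(a + b) = 1 ⇒ 1 = 5
(¬¬(c · b) ⇒ ((b ⇒ a) + (¬b ⇒ (a + c)))) + (¬¬(b · b) ⇒ ¬(a + b)) = 5 + 5 = 5
(((¬c · (b ⇒ a)) · a) · ((b · a) + ¬¬a)) · ((¬¬(c · b) ⇒ ((b ⇒ a) + (¬b ⇒ (a + c)))) + (¬¬(b · b) ⇒ ¬(a + b))) = 2 · 5 = 2

2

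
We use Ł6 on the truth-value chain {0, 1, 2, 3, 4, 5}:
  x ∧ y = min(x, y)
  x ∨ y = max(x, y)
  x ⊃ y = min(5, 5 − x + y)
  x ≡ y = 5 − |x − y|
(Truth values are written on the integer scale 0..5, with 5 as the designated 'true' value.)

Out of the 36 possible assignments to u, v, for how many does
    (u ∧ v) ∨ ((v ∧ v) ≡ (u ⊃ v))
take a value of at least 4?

20

value 5: 11 assignments (counts)
value 4: 9 assignments (counts)
value 3: 7 assignments
value 2: 5 assignments
value 1: 3 assignments
value 0: 1 assignment
So 20 of the 36 assignments meet the threshold.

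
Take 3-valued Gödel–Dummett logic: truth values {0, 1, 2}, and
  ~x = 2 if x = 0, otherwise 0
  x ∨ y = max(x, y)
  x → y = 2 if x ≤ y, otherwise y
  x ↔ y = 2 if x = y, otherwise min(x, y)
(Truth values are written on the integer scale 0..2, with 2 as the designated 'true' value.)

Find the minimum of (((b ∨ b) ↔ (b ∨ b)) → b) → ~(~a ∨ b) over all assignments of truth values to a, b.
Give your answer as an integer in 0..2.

Take a = 0, b = 1:
b ∨ b = 1 ∨ 1 = 1
b ∨ b = 1 ∨ 1 = 1
(b ∨ b) ↔ (b ∨ b) = 1 ↔ 1 = 2
((b ∨ b) ↔ (b ∨ b)) → b = 2 → 1 = 1
~a = ~0 = 2
~a ∨ b = 2 ∨ 1 = 2
~(~a ∨ b) = ~2 = 0
(((b ∨ b) ↔ (b ∨ b)) → b) → ~(~a ∨ b) = 1 → 0 = 0
No assignment yields a value below 0, so this is the minimum.

0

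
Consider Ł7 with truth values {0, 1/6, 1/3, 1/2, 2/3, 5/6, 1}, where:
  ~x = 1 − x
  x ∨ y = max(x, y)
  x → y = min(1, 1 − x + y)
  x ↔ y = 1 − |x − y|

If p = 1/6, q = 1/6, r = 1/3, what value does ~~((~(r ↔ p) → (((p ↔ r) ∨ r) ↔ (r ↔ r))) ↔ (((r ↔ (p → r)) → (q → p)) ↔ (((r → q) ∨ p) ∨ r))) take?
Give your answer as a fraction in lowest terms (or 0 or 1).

5/6

r ↔ p = 1/3 ↔ 1/6 = 5/6
~(r ↔ p) = ~5/6 = 1/6
p ↔ r = 1/6 ↔ 1/3 = 5/6
(p ↔ r) ∨ r = 5/6 ∨ 1/3 = 5/6
r ↔ r = 1/3 ↔ 1/3 = 1
((p ↔ r) ∨ r) ↔ (r ↔ r) = 5/6 ↔ 1 = 5/6
~(r ↔ p) → (((p ↔ r) ∨ r) ↔ (r ↔ r)) = 1/6 → 5/6 = 1
p → r = 1/6 → 1/3 = 1
r ↔ (p → r) = 1/3 ↔ 1 = 1/3
q → p = 1/6 → 1/6 = 1
(r ↔ (p → r)) → (q → p) = 1/3 → 1 = 1
r → q = 1/3 → 1/6 = 5/6
(r → q) ∨ p = 5/6 ∨ 1/6 = 5/6
((r → q) ∨ p) ∨ r = 5/6 ∨ 1/3 = 5/6
((r ↔ (p → r)) → (q → p)) ↔ (((r → q) ∨ p) ∨ r) = 1 ↔ 5/6 = 5/6
(~(r ↔ p) → (((p ↔ r) ∨ r) ↔ (r ↔ r))) ↔ (((r ↔ (p → r)) → (q → p)) ↔ (((r → q) ∨ p) ∨ r)) = 1 ↔ 5/6 = 5/6
~((~(r ↔ p) → (((p ↔ r) ∨ r) ↔ (r ↔ r))) ↔ (((r ↔ (p → r)) → (q → p)) ↔ (((r → q) ∨ p) ∨ r))) = ~5/6 = 1/6
~~((~(r ↔ p) → (((p ↔ r) ∨ r) ↔ (r ↔ r))) ↔ (((r ↔ (p → r)) → (q → p)) ↔ (((r → q) ∨ p) ∨ r))) = ~1/6 = 5/6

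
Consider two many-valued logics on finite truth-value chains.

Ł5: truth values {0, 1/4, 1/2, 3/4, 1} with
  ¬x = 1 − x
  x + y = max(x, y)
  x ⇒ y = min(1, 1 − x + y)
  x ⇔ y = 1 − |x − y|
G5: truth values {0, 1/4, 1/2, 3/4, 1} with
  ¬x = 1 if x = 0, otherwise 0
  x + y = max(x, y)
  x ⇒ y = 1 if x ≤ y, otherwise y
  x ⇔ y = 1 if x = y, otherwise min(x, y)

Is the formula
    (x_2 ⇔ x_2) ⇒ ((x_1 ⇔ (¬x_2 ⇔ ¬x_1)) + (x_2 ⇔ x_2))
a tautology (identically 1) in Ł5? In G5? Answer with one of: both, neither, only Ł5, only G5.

both

In Ł5: every assignment gives 1 — tautology.
In G5: every assignment gives 1 — tautology.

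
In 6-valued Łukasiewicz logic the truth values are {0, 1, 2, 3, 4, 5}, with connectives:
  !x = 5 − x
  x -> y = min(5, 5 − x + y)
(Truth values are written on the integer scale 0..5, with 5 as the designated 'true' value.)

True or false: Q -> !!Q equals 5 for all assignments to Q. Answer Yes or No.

Yes

Q = 0 ↦ 5
Q = 1 ↦ 5
Q = 2 ↦ 5
Q = 3 ↦ 5
Q = 4 ↦ 5
Q = 5 ↦ 5
Every assignment gives a value ≥ 5.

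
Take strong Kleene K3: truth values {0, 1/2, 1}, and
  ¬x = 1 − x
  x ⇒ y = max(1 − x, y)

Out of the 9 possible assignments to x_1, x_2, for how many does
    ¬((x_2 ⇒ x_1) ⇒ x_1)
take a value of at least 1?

x_1 = 0, x_2 = 0 ↦ 1  ≥
x_1 = 0, x_2 = 1/2 ↦ 1/2  <
x_1 = 0, x_2 = 1 ↦ 0  <
x_1 = 1/2, x_2 = 0 ↦ 1/2  <
x_1 = 1/2, x_2 = 1/2 ↦ 1/2  <
x_1 = 1/2, x_2 = 1 ↦ 1/2  <
x_1 = 1, x_2 = 0 ↦ 0  <
x_1 = 1, x_2 = 1/2 ↦ 0  <
x_1 = 1, x_2 = 1 ↦ 0  <
So 1 of the 9 assignments meets the threshold.

1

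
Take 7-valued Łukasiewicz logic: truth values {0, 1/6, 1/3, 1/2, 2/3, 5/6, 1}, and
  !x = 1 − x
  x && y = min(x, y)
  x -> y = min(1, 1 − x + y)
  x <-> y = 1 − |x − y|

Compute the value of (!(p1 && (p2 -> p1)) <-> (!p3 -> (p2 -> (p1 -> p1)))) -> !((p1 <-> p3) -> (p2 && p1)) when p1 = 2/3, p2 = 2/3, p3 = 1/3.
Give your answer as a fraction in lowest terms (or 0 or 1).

p2 -> p1 = 2/3 -> 2/3 = 1
p1 && (p2 -> p1) = 2/3 && 1 = 2/3
!(p1 && (p2 -> p1)) = !2/3 = 1/3
!p3 = !1/3 = 2/3
p1 -> p1 = 2/3 -> 2/3 = 1
p2 -> (p1 -> p1) = 2/3 -> 1 = 1
!p3 -> (p2 -> (p1 -> p1)) = 2/3 -> 1 = 1
!(p1 && (p2 -> p1)) <-> (!p3 -> (p2 -> (p1 -> p1))) = 1/3 <-> 1 = 1/3
p1 <-> p3 = 2/3 <-> 1/3 = 2/3
p2 && p1 = 2/3 && 2/3 = 2/3
(p1 <-> p3) -> (p2 && p1) = 2/3 -> 2/3 = 1
!((p1 <-> p3) -> (p2 && p1)) = !1 = 0
(!(p1 && (p2 -> p1)) <-> (!p3 -> (p2 -> (p1 -> p1)))) -> !((p1 <-> p3) -> (p2 && p1)) = 1/3 -> 0 = 2/3

2/3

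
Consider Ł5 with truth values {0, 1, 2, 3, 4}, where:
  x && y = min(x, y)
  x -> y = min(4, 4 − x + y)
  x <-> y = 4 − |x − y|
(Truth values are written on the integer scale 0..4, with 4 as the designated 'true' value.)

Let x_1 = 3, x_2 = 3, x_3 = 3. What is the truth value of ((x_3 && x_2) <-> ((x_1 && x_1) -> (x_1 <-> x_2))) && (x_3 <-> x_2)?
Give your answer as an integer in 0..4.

3

x_3 && x_2 = 3 && 3 = 3
x_1 && x_1 = 3 && 3 = 3
x_1 <-> x_2 = 3 <-> 3 = 4
(x_1 && x_1) -> (x_1 <-> x_2) = 3 -> 4 = 4
(x_3 && x_2) <-> ((x_1 && x_1) -> (x_1 <-> x_2)) = 3 <-> 4 = 3
x_3 <-> x_2 = 3 <-> 3 = 4
((x_3 && x_2) <-> ((x_1 && x_1) -> (x_1 <-> x_2))) && (x_3 <-> x_2) = 3 && 4 = 3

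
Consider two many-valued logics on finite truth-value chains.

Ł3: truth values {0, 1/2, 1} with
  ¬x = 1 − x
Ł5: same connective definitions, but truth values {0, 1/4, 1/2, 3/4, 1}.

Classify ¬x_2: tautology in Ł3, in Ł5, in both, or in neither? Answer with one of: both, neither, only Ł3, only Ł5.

neither

In Ł3: at x_2 = 1/2 the value is 1/2 — not a tautology.
In Ł5: at x_2 = 1/4 the value is 3/4 — not a tautology.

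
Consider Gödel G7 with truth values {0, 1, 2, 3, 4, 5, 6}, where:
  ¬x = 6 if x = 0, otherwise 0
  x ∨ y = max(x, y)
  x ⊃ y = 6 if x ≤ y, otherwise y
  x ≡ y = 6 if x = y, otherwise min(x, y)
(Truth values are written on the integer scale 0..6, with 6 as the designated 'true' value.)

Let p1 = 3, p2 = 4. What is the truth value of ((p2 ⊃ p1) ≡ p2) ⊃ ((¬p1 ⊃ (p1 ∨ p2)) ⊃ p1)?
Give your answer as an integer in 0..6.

p2 ⊃ p1 = 4 ⊃ 3 = 3
(p2 ⊃ p1) ≡ p2 = 3 ≡ 4 = 3
¬p1 = ¬3 = 0
p1 ∨ p2 = 3 ∨ 4 = 4
¬p1 ⊃ (p1 ∨ p2) = 0 ⊃ 4 = 6
(¬p1 ⊃ (p1 ∨ p2)) ⊃ p1 = 6 ⊃ 3 = 3
((p2 ⊃ p1) ≡ p2) ⊃ ((¬p1 ⊃ (p1 ∨ p2)) ⊃ p1) = 3 ⊃ 3 = 6

6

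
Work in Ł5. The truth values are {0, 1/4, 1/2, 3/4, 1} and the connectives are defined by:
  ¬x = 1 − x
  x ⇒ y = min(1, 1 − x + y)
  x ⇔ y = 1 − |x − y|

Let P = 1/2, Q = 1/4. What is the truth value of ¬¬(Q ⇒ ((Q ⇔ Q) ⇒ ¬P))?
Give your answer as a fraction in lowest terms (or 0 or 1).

1

Q ⇔ Q = 1/4 ⇔ 1/4 = 1
¬P = ¬1/2 = 1/2
(Q ⇔ Q) ⇒ ¬P = 1 ⇒ 1/2 = 1/2
Q ⇒ ((Q ⇔ Q) ⇒ ¬P) = 1/4 ⇒ 1/2 = 1
¬(Q ⇒ ((Q ⇔ Q) ⇒ ¬P)) = ¬1 = 0
¬¬(Q ⇒ ((Q ⇔ Q) ⇒ ¬P)) = ¬0 = 1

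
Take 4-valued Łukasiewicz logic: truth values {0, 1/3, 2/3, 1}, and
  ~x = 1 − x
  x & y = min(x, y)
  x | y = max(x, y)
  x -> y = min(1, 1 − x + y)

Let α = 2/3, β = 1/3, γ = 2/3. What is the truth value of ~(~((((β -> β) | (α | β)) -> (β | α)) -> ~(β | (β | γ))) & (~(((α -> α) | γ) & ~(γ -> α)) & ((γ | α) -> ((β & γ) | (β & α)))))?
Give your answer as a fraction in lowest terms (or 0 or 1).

β -> β = 1/3 -> 1/3 = 1
α | β = 2/3 | 1/3 = 2/3
(β -> β) | (α | β) = 1 | 2/3 = 1
β | α = 1/3 | 2/3 = 2/3
((β -> β) | (α | β)) -> (β | α) = 1 -> 2/3 = 2/3
β | γ = 1/3 | 2/3 = 2/3
β | (β | γ) = 1/3 | 2/3 = 2/3
~(β | (β | γ)) = ~2/3 = 1/3
(((β -> β) | (α | β)) -> (β | α)) -> ~(β | (β | γ)) = 2/3 -> 1/3 = 2/3
~((((β -> β) | (α | β)) -> (β | α)) -> ~(β | (β | γ))) = ~2/3 = 1/3
α -> α = 2/3 -> 2/3 = 1
(α -> α) | γ = 1 | 2/3 = 1
γ -> α = 2/3 -> 2/3 = 1
~(γ -> α) = ~1 = 0
((α -> α) | γ) & ~(γ -> α) = 1 & 0 = 0
~(((α -> α) | γ) & ~(γ -> α)) = ~0 = 1
γ | α = 2/3 | 2/3 = 2/3
β & γ = 1/3 & 2/3 = 1/3
β & α = 1/3 & 2/3 = 1/3
(β & γ) | (β & α) = 1/3 | 1/3 = 1/3
(γ | α) -> ((β & γ) | (β & α)) = 2/3 -> 1/3 = 2/3
~(((α -> α) | γ) & ~(γ -> α)) & ((γ | α) -> ((β & γ) | (β & α))) = 1 & 2/3 = 2/3
~((((β -> β) | (α | β)) -> (β | α)) -> ~(β | (β | γ))) & (~(((α -> α) | γ) & ~(γ -> α)) & ((γ | α) -> ((β & γ) | (β & α)))) = 1/3 & 2/3 = 1/3
~(~((((β -> β) | (α | β)) -> (β | α)) -> ~(β | (β | γ))) & (~(((α -> α) | γ) & ~(γ -> α)) & ((γ | α) -> ((β & γ) | (β & α))))) = ~1/3 = 2/3

2/3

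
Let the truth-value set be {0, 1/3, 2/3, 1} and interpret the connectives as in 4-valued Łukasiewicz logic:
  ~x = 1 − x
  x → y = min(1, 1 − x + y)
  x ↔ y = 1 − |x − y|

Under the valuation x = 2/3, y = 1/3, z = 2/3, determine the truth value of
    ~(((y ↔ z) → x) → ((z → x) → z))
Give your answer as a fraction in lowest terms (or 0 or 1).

1/3

y ↔ z = 1/3 ↔ 2/3 = 2/3
(y ↔ z) → x = 2/3 → 2/3 = 1
z → x = 2/3 → 2/3 = 1
(z → x) → z = 1 → 2/3 = 2/3
((y ↔ z) → x) → ((z → x) → z) = 1 → 2/3 = 2/3
~(((y ↔ z) → x) → ((z → x) → z)) = ~2/3 = 1/3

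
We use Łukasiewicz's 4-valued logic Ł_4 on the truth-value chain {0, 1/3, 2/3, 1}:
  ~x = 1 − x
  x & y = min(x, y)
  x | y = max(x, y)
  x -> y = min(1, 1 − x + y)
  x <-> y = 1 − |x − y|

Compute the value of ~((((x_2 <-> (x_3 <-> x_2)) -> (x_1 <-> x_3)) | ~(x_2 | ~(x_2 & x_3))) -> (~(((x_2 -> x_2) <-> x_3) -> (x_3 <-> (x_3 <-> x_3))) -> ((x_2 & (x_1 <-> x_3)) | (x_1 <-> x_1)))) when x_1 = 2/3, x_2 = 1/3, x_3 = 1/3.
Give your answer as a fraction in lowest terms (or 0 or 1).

x_3 <-> x_2 = 1/3 <-> 1/3 = 1
x_2 <-> (x_3 <-> x_2) = 1/3 <-> 1 = 1/3
x_1 <-> x_3 = 2/3 <-> 1/3 = 2/3
(x_2 <-> (x_3 <-> x_2)) -> (x_1 <-> x_3) = 1/3 -> 2/3 = 1
x_2 & x_3 = 1/3 & 1/3 = 1/3
~(x_2 & x_3) = ~1/3 = 2/3
x_2 | ~(x_2 & x_3) = 1/3 | 2/3 = 2/3
~(x_2 | ~(x_2 & x_3)) = ~2/3 = 1/3
((x_2 <-> (x_3 <-> x_2)) -> (x_1 <-> x_3)) | ~(x_2 | ~(x_2 & x_3)) = 1 | 1/3 = 1
x_2 -> x_2 = 1/3 -> 1/3 = 1
(x_2 -> x_2) <-> x_3 = 1 <-> 1/3 = 1/3
x_3 <-> x_3 = 1/3 <-> 1/3 = 1
x_3 <-> (x_3 <-> x_3) = 1/3 <-> 1 = 1/3
((x_2 -> x_2) <-> x_3) -> (x_3 <-> (x_3 <-> x_3)) = 1/3 -> 1/3 = 1
~(((x_2 -> x_2) <-> x_3) -> (x_3 <-> (x_3 <-> x_3))) = ~1 = 0
x_1 <-> x_3 = 2/3 <-> 1/3 = 2/3
x_2 & (x_1 <-> x_3) = 1/3 & 2/3 = 1/3
x_1 <-> x_1 = 2/3 <-> 2/3 = 1
(x_2 & (x_1 <-> x_3)) | (x_1 <-> x_1) = 1/3 | 1 = 1
~(((x_2 -> x_2) <-> x_3) -> (x_3 <-> (x_3 <-> x_3))) -> ((x_2 & (x_1 <-> x_3)) | (x_1 <-> x_1)) = 0 -> 1 = 1
(((x_2 <-> (x_3 <-> x_2)) -> (x_1 <-> x_3)) | ~(x_2 | ~(x_2 & x_3))) -> (~(((x_2 -> x_2) <-> x_3) -> (x_3 <-> (x_3 <-> x_3))) -> ((x_2 & (x_1 <-> x_3)) | (x_1 <-> x_1))) = 1 -> 1 = 1
~((((x_2 <-> (x_3 <-> x_2)) -> (x_1 <-> x_3)) | ~(x_2 | ~(x_2 & x_3))) -> (~(((x_2 -> x_2) <-> x_3) -> (x_3 <-> (x_3 <-> x_3))) -> ((x_2 & (x_1 <-> x_3)) | (x_1 <-> x_1)))) = ~1 = 0

0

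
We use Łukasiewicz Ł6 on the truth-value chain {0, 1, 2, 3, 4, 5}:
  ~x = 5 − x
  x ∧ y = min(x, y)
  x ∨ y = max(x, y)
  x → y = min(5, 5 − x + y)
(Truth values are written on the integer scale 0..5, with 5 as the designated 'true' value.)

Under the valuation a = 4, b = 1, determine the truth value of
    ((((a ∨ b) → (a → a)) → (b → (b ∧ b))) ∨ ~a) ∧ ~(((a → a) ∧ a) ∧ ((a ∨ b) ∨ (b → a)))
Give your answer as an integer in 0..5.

a ∨ b = 4 ∨ 1 = 4
a → a = 4 → 4 = 5
(a ∨ b) → (a → a) = 4 → 5 = 5
b ∧ b = 1 ∧ 1 = 1
b → (b ∧ b) = 1 → 1 = 5
((a ∨ b) → (a → a)) → (b → (b ∧ b)) = 5 → 5 = 5
~a = ~4 = 1
(((a ∨ b) → (a → a)) → (b → (b ∧ b))) ∨ ~a = 5 ∨ 1 = 5
a → a = 4 → 4 = 5
(a → a) ∧ a = 5 ∧ 4 = 4
a ∨ b = 4 ∨ 1 = 4
b → a = 1 → 4 = 5
(a ∨ b) ∨ (b → a) = 4 ∨ 5 = 5
((a → a) ∧ a) ∧ ((a ∨ b) ∨ (b → a)) = 4 ∧ 5 = 4
~(((a → a) ∧ a) ∧ ((a ∨ b) ∨ (b → a))) = ~4 = 1
((((a ∨ b) → (a → a)) → (b → (b ∧ b))) ∨ ~a) ∧ ~(((a → a) ∧ a) ∧ ((a ∨ b) ∨ (b → a))) = 5 ∧ 1 = 1

1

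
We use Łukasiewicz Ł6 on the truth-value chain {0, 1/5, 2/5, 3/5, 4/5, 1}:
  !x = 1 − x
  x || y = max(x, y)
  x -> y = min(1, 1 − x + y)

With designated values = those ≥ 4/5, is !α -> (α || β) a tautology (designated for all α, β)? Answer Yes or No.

Counterexample: take α = 0, β = 0.
!α = !0 = 1
α || β = 0 || 0 = 0
!α -> (α || β) = 1 -> 0 = 0
This gives 0, which is below 4/5.

No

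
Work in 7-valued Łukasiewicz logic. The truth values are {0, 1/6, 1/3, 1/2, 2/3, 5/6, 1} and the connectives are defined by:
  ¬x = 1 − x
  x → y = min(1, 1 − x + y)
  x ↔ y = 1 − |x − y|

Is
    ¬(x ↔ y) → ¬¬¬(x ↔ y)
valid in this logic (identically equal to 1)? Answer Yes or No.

At x = 0, y = 1/2, for instance:
x ↔ y = 0 ↔ 1/2 = 1/2
¬(x ↔ y) = ¬1/2 = 1/2
¬¬(x ↔ y) = ¬1/2 = 1/2
¬¬¬(x ↔ y) = ¬1/2 = 1/2
¬(x ↔ y) → ¬¬¬(x ↔ y) = 1/2 → 1/2 = 1
and checking the remaining 48 assignments likewise gives ≥ 1 in every case.

Yes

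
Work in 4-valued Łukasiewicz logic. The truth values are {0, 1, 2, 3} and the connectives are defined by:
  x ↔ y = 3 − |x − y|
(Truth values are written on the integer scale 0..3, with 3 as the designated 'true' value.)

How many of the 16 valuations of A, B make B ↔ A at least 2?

A = 0, B = 0 ↦ 3  ≥
A = 0, B = 1 ↦ 2  ≥
A = 0, B = 2 ↦ 1  <
A = 0, B = 3 ↦ 0  <
A = 1, B = 0 ↦ 2  ≥
A = 1, B = 1 ↦ 3  ≥
A = 1, B = 2 ↦ 2  ≥
A = 1, B = 3 ↦ 1  <
A = 2, B = 0 ↦ 1  <
A = 2, B = 1 ↦ 2  ≥
A = 2, B = 2 ↦ 3  ≥
A = 2, B = 3 ↦ 2  ≥
A = 3, B = 0 ↦ 0  <
A = 3, B = 1 ↦ 1  <
A = 3, B = 2 ↦ 2  ≥
A = 3, B = 3 ↦ 3  ≥
So 10 of the 16 assignments meet the threshold.

10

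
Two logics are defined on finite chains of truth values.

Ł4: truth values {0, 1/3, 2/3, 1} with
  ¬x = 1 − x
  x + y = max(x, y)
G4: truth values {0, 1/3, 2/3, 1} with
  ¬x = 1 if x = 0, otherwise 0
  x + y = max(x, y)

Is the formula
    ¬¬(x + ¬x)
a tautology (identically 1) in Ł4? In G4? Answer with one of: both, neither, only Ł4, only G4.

only G4

In Ł4: at x = 1/3 the value is 2/3 — not a tautology.
In G4: every assignment gives 1 — tautology.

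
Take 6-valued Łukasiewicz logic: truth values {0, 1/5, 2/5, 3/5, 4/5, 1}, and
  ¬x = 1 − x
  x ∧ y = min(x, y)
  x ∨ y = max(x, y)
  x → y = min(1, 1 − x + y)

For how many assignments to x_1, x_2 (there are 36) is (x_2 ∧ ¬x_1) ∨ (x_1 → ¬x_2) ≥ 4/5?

26

value 1: 21 assignments (counts)
value 4/5: 5 assignments (counts)
value 3/5: 4 assignments
value 2/5: 3 assignments
value 1/5: 2 assignments
value 0: 1 assignment
So 26 of the 36 assignments meet the threshold.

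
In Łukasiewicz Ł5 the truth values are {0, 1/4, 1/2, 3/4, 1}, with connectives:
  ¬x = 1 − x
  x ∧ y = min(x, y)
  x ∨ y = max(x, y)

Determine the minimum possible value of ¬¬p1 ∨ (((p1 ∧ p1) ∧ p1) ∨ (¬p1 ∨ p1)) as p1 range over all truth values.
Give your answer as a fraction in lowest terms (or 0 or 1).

Take p1 = 1/2:
¬p1 = ¬1/2 = 1/2
¬¬p1 = ¬1/2 = 1/2
p1 ∧ p1 = 1/2 ∧ 1/2 = 1/2
(p1 ∧ p1) ∧ p1 = 1/2 ∧ 1/2 = 1/2
¬p1 = ¬1/2 = 1/2
¬p1 ∨ p1 = 1/2 ∨ 1/2 = 1/2
((p1 ∧ p1) ∧ p1) ∨ (¬p1 ∨ p1) = 1/2 ∨ 1/2 = 1/2
¬¬p1 ∨ (((p1 ∧ p1) ∧ p1) ∨ (¬p1 ∨ p1)) = 1/2 ∨ 1/2 = 1/2
No assignment yields a value below 1/2, so this is the minimum.

1/2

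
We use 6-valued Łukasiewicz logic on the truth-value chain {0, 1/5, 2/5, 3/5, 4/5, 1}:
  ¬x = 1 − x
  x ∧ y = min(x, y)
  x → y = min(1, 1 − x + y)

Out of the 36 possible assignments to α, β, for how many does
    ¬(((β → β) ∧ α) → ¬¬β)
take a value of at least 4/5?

3

value 1: 1 assignment (counts)
value 4/5: 2 assignments (counts)
value 3/5: 3 assignments
value 2/5: 4 assignments
value 1/5: 5 assignments
value 0: 21 assignments
So 3 of the 36 assignments meet the threshold.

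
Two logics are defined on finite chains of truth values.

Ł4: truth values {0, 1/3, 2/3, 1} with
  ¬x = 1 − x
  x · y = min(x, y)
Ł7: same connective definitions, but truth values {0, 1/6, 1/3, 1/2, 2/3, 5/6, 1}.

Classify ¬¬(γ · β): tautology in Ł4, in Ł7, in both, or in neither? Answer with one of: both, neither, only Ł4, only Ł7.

In Ł4: at β = 0, γ = 0 the value is 0 — not a tautology.
In Ł7: at β = 0, γ = 0 the value is 0 — not a tautology.

neither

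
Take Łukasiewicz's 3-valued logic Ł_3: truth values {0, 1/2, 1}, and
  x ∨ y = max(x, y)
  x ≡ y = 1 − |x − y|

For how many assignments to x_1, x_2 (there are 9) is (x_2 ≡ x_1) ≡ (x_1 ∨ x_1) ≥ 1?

4

x_1 = 0, x_2 = 0 ↦ 0  <
x_1 = 0, x_2 = 1/2 ↦ 1/2  <
x_1 = 0, x_2 = 1 ↦ 1  ≥
x_1 = 1/2, x_2 = 0 ↦ 1  ≥
x_1 = 1/2, x_2 = 1/2 ↦ 1/2  <
x_1 = 1/2, x_2 = 1 ↦ 1  ≥
x_1 = 1, x_2 = 0 ↦ 0  <
x_1 = 1, x_2 = 1/2 ↦ 1/2  <
x_1 = 1, x_2 = 1 ↦ 1  ≥
So 4 of the 9 assignments meet the threshold.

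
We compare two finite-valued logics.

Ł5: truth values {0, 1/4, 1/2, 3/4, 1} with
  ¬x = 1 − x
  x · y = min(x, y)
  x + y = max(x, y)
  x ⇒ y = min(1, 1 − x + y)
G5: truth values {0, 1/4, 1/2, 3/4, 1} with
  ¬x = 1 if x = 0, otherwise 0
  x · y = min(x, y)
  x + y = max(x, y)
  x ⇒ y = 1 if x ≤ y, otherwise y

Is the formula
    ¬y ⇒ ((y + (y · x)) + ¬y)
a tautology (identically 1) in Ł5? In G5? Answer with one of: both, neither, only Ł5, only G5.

both

In Ł5: every assignment gives 1 — tautology.
In G5: every assignment gives 1 — tautology.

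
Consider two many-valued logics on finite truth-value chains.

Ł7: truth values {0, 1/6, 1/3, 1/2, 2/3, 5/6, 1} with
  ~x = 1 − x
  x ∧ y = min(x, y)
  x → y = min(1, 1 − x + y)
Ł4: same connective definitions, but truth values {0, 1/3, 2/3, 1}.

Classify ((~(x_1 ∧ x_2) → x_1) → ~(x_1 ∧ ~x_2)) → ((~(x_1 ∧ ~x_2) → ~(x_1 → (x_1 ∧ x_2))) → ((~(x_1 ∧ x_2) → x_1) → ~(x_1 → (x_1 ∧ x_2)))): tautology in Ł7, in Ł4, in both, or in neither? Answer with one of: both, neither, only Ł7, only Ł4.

both

In Ł7: every assignment gives 1 — tautology.
In Ł4: every assignment gives 1 — tautology.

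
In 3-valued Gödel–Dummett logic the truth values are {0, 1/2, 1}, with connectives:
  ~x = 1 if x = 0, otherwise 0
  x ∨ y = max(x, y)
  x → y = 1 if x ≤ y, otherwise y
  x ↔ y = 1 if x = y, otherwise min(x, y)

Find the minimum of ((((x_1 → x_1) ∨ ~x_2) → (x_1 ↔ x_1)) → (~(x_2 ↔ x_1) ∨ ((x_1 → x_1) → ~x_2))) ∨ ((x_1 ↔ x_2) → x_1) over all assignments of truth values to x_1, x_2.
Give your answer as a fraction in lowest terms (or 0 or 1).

1/2

Take x_1 = 1/2, x_2 = 1/2:
x_1 → x_1 = 1/2 → 1/2 = 1
~x_2 = ~1/2 = 0
(x_1 → x_1) ∨ ~x_2 = 1 ∨ 0 = 1
x_1 ↔ x_1 = 1/2 ↔ 1/2 = 1
((x_1 → x_1) ∨ ~x_2) → (x_1 ↔ x_1) = 1 → 1 = 1
x_2 ↔ x_1 = 1/2 ↔ 1/2 = 1
~(x_2 ↔ x_1) = ~1 = 0
x_1 → x_1 = 1/2 → 1/2 = 1
~x_2 = ~1/2 = 0
(x_1 → x_1) → ~x_2 = 1 → 0 = 0
~(x_2 ↔ x_1) ∨ ((x_1 → x_1) → ~x_2) = 0 ∨ 0 = 0
(((x_1 → x_1) ∨ ~x_2) → (x_1 ↔ x_1)) → (~(x_2 ↔ x_1) ∨ ((x_1 → x_1) → ~x_2)) = 1 → 0 = 0
x_1 ↔ x_2 = 1/2 ↔ 1/2 = 1
(x_1 ↔ x_2) → x_1 = 1 → 1/2 = 1/2
((((x_1 → x_1) ∨ ~x_2) → (x_1 ↔ x_1)) → (~(x_2 ↔ x_1) ∨ ((x_1 → x_1) → ~x_2))) ∨ ((x_1 ↔ x_2) → x_1) = 0 ∨ 1/2 = 1/2
No assignment yields a value below 1/2, so this is the minimum.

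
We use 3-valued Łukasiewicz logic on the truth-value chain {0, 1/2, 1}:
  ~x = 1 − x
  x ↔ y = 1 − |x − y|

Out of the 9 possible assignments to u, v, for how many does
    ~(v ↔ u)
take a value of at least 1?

2

u = 0, v = 0 ↦ 0  <
u = 0, v = 1/2 ↦ 1/2  <
u = 0, v = 1 ↦ 1  ≥
u = 1/2, v = 0 ↦ 1/2  <
u = 1/2, v = 1/2 ↦ 0  <
u = 1/2, v = 1 ↦ 1/2  <
u = 1, v = 0 ↦ 1  ≥
u = 1, v = 1/2 ↦ 1/2  <
u = 1, v = 1 ↦ 0  <
So 2 of the 9 assignments meet the threshold.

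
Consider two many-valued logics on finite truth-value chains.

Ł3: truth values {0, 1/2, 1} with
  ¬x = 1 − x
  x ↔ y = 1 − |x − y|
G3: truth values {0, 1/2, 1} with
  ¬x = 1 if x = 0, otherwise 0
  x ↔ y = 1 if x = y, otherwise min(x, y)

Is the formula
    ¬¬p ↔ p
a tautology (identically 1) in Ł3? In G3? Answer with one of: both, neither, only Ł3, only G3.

only Ł3

In Ł3: every assignment gives 1 — tautology.
In G3: at p = 1/2 the value is 1/2 — not a tautology.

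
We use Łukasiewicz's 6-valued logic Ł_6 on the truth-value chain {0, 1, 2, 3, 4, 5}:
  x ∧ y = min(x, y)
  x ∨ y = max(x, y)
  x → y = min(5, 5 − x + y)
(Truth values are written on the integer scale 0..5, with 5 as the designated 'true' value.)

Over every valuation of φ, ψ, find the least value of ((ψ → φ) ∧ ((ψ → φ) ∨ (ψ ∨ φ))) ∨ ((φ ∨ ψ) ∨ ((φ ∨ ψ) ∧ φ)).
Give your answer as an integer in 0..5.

3

Take φ = 0, ψ = 2:
ψ → φ = 2 → 0 = 3
ψ → φ = 2 → 0 = 3
ψ ∨ φ = 2 ∨ 0 = 2
(ψ → φ) ∨ (ψ ∨ φ) = 3 ∨ 2 = 3
(ψ → φ) ∧ ((ψ → φ) ∨ (ψ ∨ φ)) = 3 ∧ 3 = 3
φ ∨ ψ = 0 ∨ 2 = 2
φ ∨ ψ = 0 ∨ 2 = 2
(φ ∨ ψ) ∧ φ = 2 ∧ 0 = 0
(φ ∨ ψ) ∨ ((φ ∨ ψ) ∧ φ) = 2 ∨ 0 = 2
((ψ → φ) ∧ ((ψ → φ) ∨ (ψ ∨ φ))) ∨ ((φ ∨ ψ) ∨ ((φ ∨ ψ) ∧ φ)) = 3 ∨ 2 = 3
No assignment yields a value below 3, so this is the minimum.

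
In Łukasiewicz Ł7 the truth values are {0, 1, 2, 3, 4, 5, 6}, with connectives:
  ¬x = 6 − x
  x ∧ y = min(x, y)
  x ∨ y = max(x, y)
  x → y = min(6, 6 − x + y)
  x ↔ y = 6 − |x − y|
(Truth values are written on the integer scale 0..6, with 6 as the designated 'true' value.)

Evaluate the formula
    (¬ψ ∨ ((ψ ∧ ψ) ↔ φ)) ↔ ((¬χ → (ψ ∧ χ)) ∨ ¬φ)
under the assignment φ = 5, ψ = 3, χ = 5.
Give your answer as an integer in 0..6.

¬ψ = ¬3 = 3
ψ ∧ ψ = 3 ∧ 3 = 3
(ψ ∧ ψ) ↔ φ = 3 ↔ 5 = 4
¬ψ ∨ ((ψ ∧ ψ) ↔ φ) = 3 ∨ 4 = 4
¬χ = ¬5 = 1
ψ ∧ χ = 3 ∧ 5 = 3
¬χ → (ψ ∧ χ) = 1 → 3 = 6
¬φ = ¬5 = 1
(¬χ → (ψ ∧ χ)) ∨ ¬φ = 6 ∨ 1 = 6
(¬ψ ∨ ((ψ ∧ ψ) ↔ φ)) ↔ ((¬χ → (ψ ∧ χ)) ∨ ¬φ) = 4 ↔ 6 = 4

4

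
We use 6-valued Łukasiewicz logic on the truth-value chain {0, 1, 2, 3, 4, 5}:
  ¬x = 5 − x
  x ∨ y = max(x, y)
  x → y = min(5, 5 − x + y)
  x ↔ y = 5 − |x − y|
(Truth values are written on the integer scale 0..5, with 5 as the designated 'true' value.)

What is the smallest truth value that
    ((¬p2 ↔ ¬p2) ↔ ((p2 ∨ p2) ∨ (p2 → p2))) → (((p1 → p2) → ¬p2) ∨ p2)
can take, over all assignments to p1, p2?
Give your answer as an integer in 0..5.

3

Take p1 = 0, p2 = 2:
¬p2 = ¬2 = 3
¬p2 = ¬2 = 3
¬p2 ↔ ¬p2 = 3 ↔ 3 = 5
p2 ∨ p2 = 2 ∨ 2 = 2
p2 → p2 = 2 → 2 = 5
(p2 ∨ p2) ∨ (p2 → p2) = 2 ∨ 5 = 5
(¬p2 ↔ ¬p2) ↔ ((p2 ∨ p2) ∨ (p2 → p2)) = 5 ↔ 5 = 5
p1 → p2 = 0 → 2 = 5
¬p2 = ¬2 = 3
(p1 → p2) → ¬p2 = 5 → 3 = 3
((p1 → p2) → ¬p2) ∨ p2 = 3 ∨ 2 = 3
((¬p2 ↔ ¬p2) ↔ ((p2 ∨ p2) ∨ (p2 → p2))) → (((p1 → p2) → ¬p2) ∨ p2) = 5 → 3 = 3
No assignment yields a value below 3, so this is the minimum.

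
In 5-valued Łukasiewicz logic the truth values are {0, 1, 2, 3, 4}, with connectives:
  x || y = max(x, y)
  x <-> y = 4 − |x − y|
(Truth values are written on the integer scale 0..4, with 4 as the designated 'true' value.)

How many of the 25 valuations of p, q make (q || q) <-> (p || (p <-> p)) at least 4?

value 4: 5 assignments (counts)
value 3: 5 assignments
value 2: 5 assignments
value 1: 5 assignments
value 0: 5 assignments
So 5 of the 25 assignments meet the threshold.

5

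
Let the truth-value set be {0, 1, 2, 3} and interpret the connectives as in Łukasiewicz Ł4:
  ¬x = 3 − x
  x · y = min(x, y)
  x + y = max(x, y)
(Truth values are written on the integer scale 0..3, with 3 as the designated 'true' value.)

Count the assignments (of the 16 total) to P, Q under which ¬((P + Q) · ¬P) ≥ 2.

12

P = 0, Q = 0 ↦ 3  ≥
P = 0, Q = 1 ↦ 2  ≥
P = 0, Q = 2 ↦ 1  <
P = 0, Q = 3 ↦ 0  <
P = 1, Q = 0 ↦ 2  ≥
P = 1, Q = 1 ↦ 2  ≥
P = 1, Q = 2 ↦ 1  <
P = 1, Q = 3 ↦ 1  <
P = 2, Q = 0 ↦ 2  ≥
P = 2, Q = 1 ↦ 2  ≥
P = 2, Q = 2 ↦ 2  ≥
P = 2, Q = 3 ↦ 2  ≥
P = 3, Q = 0 ↦ 3  ≥
P = 3, Q = 1 ↦ 3  ≥
P = 3, Q = 2 ↦ 3  ≥
P = 3, Q = 3 ↦ 3  ≥
So 12 of the 16 assignments meet the threshold.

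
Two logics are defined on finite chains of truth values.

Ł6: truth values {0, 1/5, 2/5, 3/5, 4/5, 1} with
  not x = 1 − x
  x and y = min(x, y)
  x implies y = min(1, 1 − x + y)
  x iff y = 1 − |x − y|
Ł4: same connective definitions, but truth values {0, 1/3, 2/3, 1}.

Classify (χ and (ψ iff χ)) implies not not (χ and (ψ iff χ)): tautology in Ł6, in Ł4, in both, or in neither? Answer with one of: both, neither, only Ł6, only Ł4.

both

In Ł6: every assignment gives 1 — tautology.
In Ł4: every assignment gives 1 — tautology.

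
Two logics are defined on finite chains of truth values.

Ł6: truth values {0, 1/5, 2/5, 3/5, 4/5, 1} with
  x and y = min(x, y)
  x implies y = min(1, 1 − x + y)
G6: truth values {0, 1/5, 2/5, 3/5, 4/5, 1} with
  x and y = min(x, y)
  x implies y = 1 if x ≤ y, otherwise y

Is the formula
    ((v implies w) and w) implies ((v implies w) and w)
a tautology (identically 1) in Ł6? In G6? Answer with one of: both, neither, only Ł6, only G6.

both

In Ł6: every assignment gives 1 — tautology.
In G6: every assignment gives 1 — tautology.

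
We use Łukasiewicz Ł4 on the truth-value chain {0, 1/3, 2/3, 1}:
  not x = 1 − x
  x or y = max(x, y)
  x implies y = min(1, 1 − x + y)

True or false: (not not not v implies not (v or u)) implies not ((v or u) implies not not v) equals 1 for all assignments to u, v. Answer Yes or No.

Counterexample: take u = 0, v = 0.
not v = not 0 = 1
not not v = not 1 = 0
not not not v = not 0 = 1
v or u = 0 or 0 = 0
not (v or u) = not 0 = 1
not not not v implies not (v or u) = 1 implies 1 = 1
(v or u) implies not not v = 0 implies 0 = 1
not ((v or u) implies not not v) = not 1 = 0
(not not not v implies not (v or u)) implies not ((v or u) implies not not v) = 1 implies 0 = 0
This gives 0 ≠ 1.

No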